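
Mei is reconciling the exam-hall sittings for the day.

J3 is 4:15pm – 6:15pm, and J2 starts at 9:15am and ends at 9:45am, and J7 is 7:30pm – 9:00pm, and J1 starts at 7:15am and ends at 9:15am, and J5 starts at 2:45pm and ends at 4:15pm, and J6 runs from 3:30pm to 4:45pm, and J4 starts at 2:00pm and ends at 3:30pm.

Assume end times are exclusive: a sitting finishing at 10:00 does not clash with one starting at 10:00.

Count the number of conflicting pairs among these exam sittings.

3

Sorted by start: J1, J2, J4, J5, J6, J3, J7.
J2 starts exactly when J1 ends (back-to-back, no overlap), so J1 has no further overlaps.
J4 starts after J2 ends, so J2 has no further overlaps.
J5 starts before J4 ends → J4 and J5 overlap.
J6 starts exactly when J4 ends (back-to-back, no overlap), so J4 has no further overlaps.
J6 starts before J5 ends → J5 and J6 overlap.
J3 starts exactly when J5 ends (back-to-back, no overlap), so J5 has no further overlaps.
J3 starts before J6 ends → J6 and J3 overlap.
J7 starts after J6 ends.
J7 starts after J3 ends.
Overlapping pairs: J3 & J6, J4 & J5, J5 & J6 — 3 in total.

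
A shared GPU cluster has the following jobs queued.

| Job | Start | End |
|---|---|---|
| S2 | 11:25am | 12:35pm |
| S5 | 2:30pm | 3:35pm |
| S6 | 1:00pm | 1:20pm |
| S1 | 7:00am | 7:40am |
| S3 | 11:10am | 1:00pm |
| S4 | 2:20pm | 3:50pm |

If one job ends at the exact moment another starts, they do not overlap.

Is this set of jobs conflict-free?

Sorted by start: S1, S3, S2, S6, S4, S5.
S3 starts after S1 ends, so nothing later overlaps S1 either.
S2 starts before S3 ends → S3 and S2 overlap.
That's a conflict, so the schedule is not conflict-free.

No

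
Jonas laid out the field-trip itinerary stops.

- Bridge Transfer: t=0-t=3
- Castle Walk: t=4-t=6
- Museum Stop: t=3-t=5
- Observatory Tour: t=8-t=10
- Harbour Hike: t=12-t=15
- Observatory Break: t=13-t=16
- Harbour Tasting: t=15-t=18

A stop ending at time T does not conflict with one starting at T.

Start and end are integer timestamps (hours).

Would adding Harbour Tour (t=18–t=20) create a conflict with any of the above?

Bridge Transfer: ends t=3 at or before Harbour Tour starts t=18 → clear.
Museum Stop: ends t=5 at or before Harbour Tour starts t=18 → clear.
Castle Walk: ends t=6 at or before Harbour Tour starts t=18 → clear.
Observatory Tour: ends t=10 at or before Harbour Tour starts t=18 → clear.
Harbour Hike: ends t=15 at or before Harbour Tour starts t=18 → clear.
Observatory Break: ends t=16 at or before Harbour Tour starts t=18 → clear.
Harbour Tasting: ends t=18 at or before Harbour Tour starts t=18 → clear.

No — it doesn't clash with anything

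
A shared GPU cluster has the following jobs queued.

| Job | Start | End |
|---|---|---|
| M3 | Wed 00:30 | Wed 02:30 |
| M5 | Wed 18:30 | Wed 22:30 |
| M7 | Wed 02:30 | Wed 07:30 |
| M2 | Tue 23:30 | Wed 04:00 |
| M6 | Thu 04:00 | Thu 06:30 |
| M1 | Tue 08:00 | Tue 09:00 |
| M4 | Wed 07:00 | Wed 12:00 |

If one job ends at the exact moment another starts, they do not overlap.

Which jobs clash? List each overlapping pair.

M2 & M3, M2 & M7, M4 & M7

Check each pair: they overlap iff neither finishes before the other starts.
Sorted by start: M1, M2, M3, M7, M4, M5, M6.
M2 starts after M1 ends, so M1 has no further overlaps.
M3 starts before M2 ends → M2 and M3 overlap.
M7 starts before M2 ends → M2 and M7 overlap.
M4 starts after M2 ends, so M2 has no further overlaps.
M7 starts exactly when M3 ends (back-to-back, no overlap), so M3 has no further overlaps.
M4 starts before M7 ends → M7 and M4 overlap.
M5 starts after M7 ends, so M7 has no further overlaps.
M5 starts after M4 ends, so M4 has no further overlaps.
M6 starts after M5 ends.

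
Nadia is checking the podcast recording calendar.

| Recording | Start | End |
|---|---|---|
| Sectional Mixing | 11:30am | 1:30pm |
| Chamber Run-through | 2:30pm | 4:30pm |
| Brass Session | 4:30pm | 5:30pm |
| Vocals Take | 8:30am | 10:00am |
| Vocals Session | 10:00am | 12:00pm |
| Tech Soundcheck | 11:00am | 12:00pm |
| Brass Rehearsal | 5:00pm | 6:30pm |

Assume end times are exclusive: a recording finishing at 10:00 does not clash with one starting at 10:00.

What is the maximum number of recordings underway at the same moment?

Sweep the timeline, counting +1 at each start and −1 at each end (ends before starts at a tie):
8:30am start Vocals Take → 1
10:00am end Vocals Take → 0
10:00am start Vocals Session → 1
11:00am start Tech Soundcheck → 2
11:30am start Sectional Mixing → 3
12:00pm end Tech Soundcheck → 2
12:00pm end Vocals Session → 1
1:30pm end Sectional Mixing → 0
2:30pm start Chamber Run-through → 1
4:30pm end Chamber Run-through → 0
4:30pm start Brass Session → 1
5:00pm start Brass Rehearsal → 2
5:30pm end Brass Session → 1
6:30pm end Brass Rehearsal → 0
Peak is 3, at 11:30am (Sectional Mixing, Tech Soundcheck, Vocals Session).

3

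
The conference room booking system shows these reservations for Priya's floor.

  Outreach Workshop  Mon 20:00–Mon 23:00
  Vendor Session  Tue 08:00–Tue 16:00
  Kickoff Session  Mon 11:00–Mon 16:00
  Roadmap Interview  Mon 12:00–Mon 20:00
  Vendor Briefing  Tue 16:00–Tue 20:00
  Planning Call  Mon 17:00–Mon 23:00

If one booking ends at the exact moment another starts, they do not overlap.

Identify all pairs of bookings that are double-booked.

Kickoff Session & Roadmap Interview, Outreach Workshop & Planning Call, Planning Call & Roadmap Interview

Sorted by start: Kickoff Session, Roadmap Interview, Planning Call, Outreach Workshop, Vendor Session, Vendor Briefing.
Roadmap Interview starts before Kickoff Session ends → Kickoff Session and Roadmap Interview overlap.
Planning Call starts after Kickoff Session ends, so Kickoff Session has no further overlaps.
Planning Call starts before Roadmap Interview ends → Roadmap Interview and Planning Call overlap.
Outreach Workshop starts exactly when Roadmap Interview ends (back-to-back, no overlap), so Roadmap Interview has no further overlaps.
Outreach Workshop starts before Planning Call ends → Planning Call and Outreach Workshop overlap.
Vendor Session starts after Planning Call ends, so Planning Call has no further overlaps.
Vendor Session starts after Outreach Workshop ends, so Outreach Workshop has no further overlaps.
Vendor Briefing starts exactly when Vendor Session ends (back-to-back, no overlap).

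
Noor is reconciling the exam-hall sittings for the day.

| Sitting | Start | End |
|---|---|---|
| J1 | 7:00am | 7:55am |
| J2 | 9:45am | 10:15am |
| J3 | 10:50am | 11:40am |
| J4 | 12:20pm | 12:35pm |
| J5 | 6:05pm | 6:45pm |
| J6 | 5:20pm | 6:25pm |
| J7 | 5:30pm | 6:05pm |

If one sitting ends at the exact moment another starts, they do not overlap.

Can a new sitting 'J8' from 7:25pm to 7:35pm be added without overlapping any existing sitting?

J1: ends 7:55am at or before J8 starts 7:25pm → clear.
J2: ends 10:15am at or before J8 starts 7:25pm → clear.
J3: ends 11:40am at or before J8 starts 7:25pm → clear.
J4: ends 12:35pm at or before J8 starts 7:25pm → clear.
J6: ends 6:25pm at or before J8 starts 7:25pm → clear.
J7: ends 6:05pm at or before J8 starts 7:25pm → clear.
J5: ends 6:45pm at or before J8 starts 7:25pm → clear.

Yes — the slot is free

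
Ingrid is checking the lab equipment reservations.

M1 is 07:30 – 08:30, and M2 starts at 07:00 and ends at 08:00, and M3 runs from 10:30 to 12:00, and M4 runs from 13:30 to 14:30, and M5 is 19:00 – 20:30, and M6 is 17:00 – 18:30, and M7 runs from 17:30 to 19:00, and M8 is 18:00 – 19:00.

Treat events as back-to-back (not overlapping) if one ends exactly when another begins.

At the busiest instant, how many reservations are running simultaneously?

3

Sort all start/end points and keep a running count:
07:00 start M2 → 1
07:30 start M1 → 2
08:00 end M2 → 1
08:30 end M1 → 0
10:30 start M3 → 1
12:00 end M3 → 0
13:30 start M4 → 1
14:30 end M4 → 0
17:00 start M6 → 1
17:30 start M7 → 2
18:00 start M8 → 3
18:30 end M6 → 2
19:00 end M7 → 1
19:00 end M8 → 0
19:00 start M5 → 1
20:30 end M5 → 0
Peak is 3, at 18:00 (M6, M7, M8).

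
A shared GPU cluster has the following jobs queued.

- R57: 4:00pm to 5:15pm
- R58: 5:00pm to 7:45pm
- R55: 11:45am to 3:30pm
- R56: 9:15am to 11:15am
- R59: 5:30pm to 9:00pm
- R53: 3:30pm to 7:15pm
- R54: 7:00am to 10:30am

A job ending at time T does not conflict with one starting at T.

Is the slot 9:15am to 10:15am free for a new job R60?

No — it overlaps R54, R56

R54: starts 7:00am before R60 ends 10:15am, and ends 10:30am after R60 starts 9:15am → overlap.
R56: starts 9:15am before R60 ends 10:15am, and ends 11:15am after R60 starts 9:15am → overlap.
R55: starts 11:45am at or after R60 ends 10:15am → clear.
R53: starts 3:30pm at or after R60 ends 10:15am → clear.
R57: starts 4:00pm at or after R60 ends 10:15am → clear.
R58: starts 5:00pm at or after R60 ends 10:15am → clear.
R59: starts 5:30pm at or after R60 ends 10:15am → clear.
R60 overlaps R54, R56.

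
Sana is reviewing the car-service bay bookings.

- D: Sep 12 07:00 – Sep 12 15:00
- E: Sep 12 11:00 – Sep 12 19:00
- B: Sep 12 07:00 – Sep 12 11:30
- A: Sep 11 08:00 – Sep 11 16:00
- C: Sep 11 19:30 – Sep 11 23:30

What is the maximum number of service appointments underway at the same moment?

Walk through starts and ends in time order (an end at T is processed before a start at T):
Sep 11 08:00 start A → 1
Sep 11 16:00 end A → 0
Sep 11 19:30 start C → 1
Sep 11 23:30 end C → 0
Sep 12 07:00 start B → 1
Sep 12 07:00 start D → 2
Sep 12 11:00 start E → 3
Sep 12 11:30 end B → 2
Sep 12 15:00 end D → 1
Sep 12 19:00 end E → 0
Peak is 3, at Sep 12 11:00 (B, D, E).

3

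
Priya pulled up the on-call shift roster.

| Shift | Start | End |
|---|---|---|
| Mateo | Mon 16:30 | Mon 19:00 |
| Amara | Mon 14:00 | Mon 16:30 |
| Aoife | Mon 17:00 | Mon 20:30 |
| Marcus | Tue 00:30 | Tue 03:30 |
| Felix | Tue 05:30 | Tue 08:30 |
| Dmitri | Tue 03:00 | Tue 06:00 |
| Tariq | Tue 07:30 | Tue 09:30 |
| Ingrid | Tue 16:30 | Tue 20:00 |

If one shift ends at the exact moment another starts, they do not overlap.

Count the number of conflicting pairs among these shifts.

Sorted by start: Amara, Mateo, Aoife, Marcus, Dmitri, Felix, Tariq, Ingrid.
Mateo starts exactly when Amara ends (back-to-back, no overlap); Amara is clear from here.
Aoife starts before Mateo ends → Mateo and Aoife overlap.
Marcus starts after Mateo ends; Mateo is clear from here.
Marcus starts after Aoife ends; Aoife is clear from here.
Dmitri starts before Marcus ends → Marcus and Dmitri overlap.
Felix starts after Marcus ends; Marcus is clear from here.
Felix starts before Dmitri ends → Dmitri and Felix overlap.
Tariq starts after Dmitri ends; Dmitri is clear from here.
Tariq starts before Felix ends → Felix and Tariq overlap.
Ingrid starts after Felix ends.
Ingrid starts after Tariq ends.
Overlapping pairs: Aoife & Mateo, Dmitri & Felix, Dmitri & Marcus, Felix & Tariq — 4 in total.

4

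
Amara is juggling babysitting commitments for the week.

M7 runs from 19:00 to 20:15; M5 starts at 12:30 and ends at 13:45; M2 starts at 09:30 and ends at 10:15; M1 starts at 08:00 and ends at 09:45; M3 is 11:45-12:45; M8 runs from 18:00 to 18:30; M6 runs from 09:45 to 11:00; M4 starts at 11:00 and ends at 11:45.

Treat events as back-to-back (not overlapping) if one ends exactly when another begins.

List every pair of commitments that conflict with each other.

M1 & M2, M2 & M6, M3 & M5

Sorted by start: M1, M2, M6, M4, M3, M5, M8, M7.
M2 starts before M1 ends → M1 and M2 overlap.
M6 starts exactly when M1 ends (back-to-back, no overlap); M1 is clear from here.
M6 starts before M2 ends → M2 and M6 overlap.
M4 starts after M2 ends; M2 is clear from here.
M4 starts exactly when M6 ends (back-to-back, no overlap); M6 is clear from here.
M3 starts exactly when M4 ends (back-to-back, no overlap); M4 is clear from here.
M5 starts before M3 ends → M3 and M5 overlap.
M8 starts after M3 ends; M3 is clear from here.
M8 starts after M5 ends; M5 is clear from here.
M7 starts after M8 ends.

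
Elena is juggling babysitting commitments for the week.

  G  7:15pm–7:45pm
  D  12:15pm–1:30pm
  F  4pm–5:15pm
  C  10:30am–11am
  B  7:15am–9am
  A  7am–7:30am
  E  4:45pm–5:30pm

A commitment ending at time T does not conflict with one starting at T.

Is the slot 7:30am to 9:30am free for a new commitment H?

No — it overlaps B

A: ends 7:30am at or before H starts 7:30am → clear.
B: starts 7:15am before H ends 9:30am, and ends 9am after H starts 7:30am → overlap.
C: starts 10:30am at or after H ends 9:30am → clear.
D: starts 12:15pm at or after H ends 9:30am → clear.
F: starts 4pm at or after H ends 9:30am → clear.
E: starts 4:45pm at or after H ends 9:30am → clear.
G: starts 7:15pm at or after H ends 9:30am → clear.
H overlaps B.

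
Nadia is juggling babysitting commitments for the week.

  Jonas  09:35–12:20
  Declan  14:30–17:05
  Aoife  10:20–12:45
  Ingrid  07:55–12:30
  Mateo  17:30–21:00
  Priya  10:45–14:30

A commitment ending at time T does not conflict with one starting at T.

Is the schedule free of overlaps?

No

Sorted by start: Ingrid, Jonas, Aoife, Priya, Declan, Mateo.
Jonas starts before Ingrid ends → Ingrid and Jonas overlap.
That's a conflict, so the schedule is not conflict-free.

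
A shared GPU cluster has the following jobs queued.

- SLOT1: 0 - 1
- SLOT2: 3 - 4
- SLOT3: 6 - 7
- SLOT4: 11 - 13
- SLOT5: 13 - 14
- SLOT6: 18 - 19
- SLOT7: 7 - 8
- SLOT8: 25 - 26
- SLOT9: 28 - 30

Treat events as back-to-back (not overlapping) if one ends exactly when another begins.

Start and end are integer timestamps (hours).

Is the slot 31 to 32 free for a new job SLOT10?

Yes — the slot is free

SLOT1: ends 1 at or before SLOT10 starts 31 → clear.
SLOT2: ends 4 at or before SLOT10 starts 31 → clear.
SLOT3: ends 7 at or before SLOT10 starts 31 → clear.
SLOT7: ends 8 at or before SLOT10 starts 31 → clear.
SLOT4: ends 13 at or before SLOT10 starts 31 → clear.
SLOT5: ends 14 at or before SLOT10 starts 31 → clear.
SLOT6: ends 19 at or before SLOT10 starts 31 → clear.
SLOT8: ends 26 at or before SLOT10 starts 31 → clear.
SLOT9: ends 30 at or before SLOT10 starts 31 → clear.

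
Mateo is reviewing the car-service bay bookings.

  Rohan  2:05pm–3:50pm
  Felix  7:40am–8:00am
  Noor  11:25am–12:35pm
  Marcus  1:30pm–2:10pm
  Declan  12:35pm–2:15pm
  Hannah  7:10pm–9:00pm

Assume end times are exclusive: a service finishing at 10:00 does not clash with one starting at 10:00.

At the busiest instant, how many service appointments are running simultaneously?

Walk through starts and ends in time order (an end at T is processed before a start at T):
7:40am start Felix → 1
8:00am end Felix → 0
11:25am start Noor → 1
12:35pm end Noor → 0
12:35pm start Declan → 1
1:30pm start Marcus → 2
2:05pm start Rohan → 3
2:10pm end Marcus → 2
2:15pm end Declan → 1
3:50pm end Rohan → 0
7:10pm start Hannah → 1
9:00pm end Hannah → 0
Peak is 3, at 2:05pm (Declan, Marcus, Rohan).

3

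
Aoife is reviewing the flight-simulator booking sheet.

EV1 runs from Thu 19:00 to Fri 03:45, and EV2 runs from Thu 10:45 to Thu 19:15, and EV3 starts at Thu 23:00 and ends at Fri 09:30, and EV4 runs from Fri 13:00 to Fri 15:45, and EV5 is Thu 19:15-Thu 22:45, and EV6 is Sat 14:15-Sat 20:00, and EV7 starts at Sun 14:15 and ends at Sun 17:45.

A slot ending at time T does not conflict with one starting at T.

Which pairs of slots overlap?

EV1 & EV2, EV1 & EV3, EV1 & EV5

Sorted by start: EV2, EV1, EV5, EV3, EV4, EV6, EV7.
EV1 starts before EV2 ends → EV2 and EV1 overlap.
EV5 starts exactly when EV2 ends (back-to-back, no overlap) — done with EV2.
EV5 starts before EV1 ends → EV1 and EV5 overlap.
EV3 starts before EV1 ends → EV1 and EV3 overlap.
EV4 starts after EV1 ends — done with EV1.
EV3 starts after EV5 ends — done with EV5.
EV4 starts after EV3 ends — done with EV3.
EV6 starts after EV4 ends — done with EV4.
EV7 starts after EV6 ends.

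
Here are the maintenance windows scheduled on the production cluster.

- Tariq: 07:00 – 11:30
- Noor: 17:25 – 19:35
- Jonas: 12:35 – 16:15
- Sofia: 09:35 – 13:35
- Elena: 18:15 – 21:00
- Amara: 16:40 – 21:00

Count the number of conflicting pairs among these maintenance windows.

Two intervals overlap when each starts before the other ends.
Sorted by start: Tariq, Sofia, Jonas, Amara, Noor, Elena.
Sofia starts before Tariq ends → Tariq and Sofia overlap.
Jonas starts after Tariq ends, so Tariq has no further overlaps.
Jonas starts before Sofia ends → Sofia and Jonas overlap.
Amara starts after Sofia ends, so Sofia has no further overlaps.
Amara starts after Jonas ends, so Jonas has no further overlaps.
Noor starts before Amara ends → Amara and Noor overlap.
Elena starts before Amara ends → Amara and Elena overlap.
Elena starts before Noor ends → Noor and Elena overlap.
Overlapping pairs: Amara & Elena, Amara & Noor, Elena & Noor, Jonas & Sofia, Sofia & Tariq — 5 in total.

5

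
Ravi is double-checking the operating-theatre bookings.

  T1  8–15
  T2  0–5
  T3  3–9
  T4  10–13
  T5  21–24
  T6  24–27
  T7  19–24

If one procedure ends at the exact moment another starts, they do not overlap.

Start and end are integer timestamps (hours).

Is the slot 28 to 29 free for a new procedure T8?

Yes — the slot is free

T2: ends 5 at or before T8 starts 28 → clear.
T3: ends 9 at or before T8 starts 28 → clear.
T1: ends 15 at or before T8 starts 28 → clear.
T4: ends 13 at or before T8 starts 28 → clear.
T7: ends 24 at or before T8 starts 28 → clear.
T5: ends 24 at or before T8 starts 28 → clear.
T6: ends 27 at or before T8 starts 28 → clear.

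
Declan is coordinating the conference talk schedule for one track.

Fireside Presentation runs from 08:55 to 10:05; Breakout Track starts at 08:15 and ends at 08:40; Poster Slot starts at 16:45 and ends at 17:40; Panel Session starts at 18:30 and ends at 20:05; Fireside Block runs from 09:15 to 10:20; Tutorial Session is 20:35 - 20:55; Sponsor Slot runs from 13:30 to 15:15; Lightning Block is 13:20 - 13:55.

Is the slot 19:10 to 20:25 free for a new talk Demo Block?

No — it overlaps Panel Session

Breakout Track: ends 08:40 at or before Demo Block starts 19:10 → clear.
Fireside Presentation: ends 10:05 at or before Demo Block starts 19:10 → clear.
Fireside Block: ends 10:20 at or before Demo Block starts 19:10 → clear.
Lightning Block: ends 13:55 at or before Demo Block starts 19:10 → clear.
Sponsor Slot: ends 15:15 at or before Demo Block starts 19:10 → clear.
Poster Slot: ends 17:40 at or before Demo Block starts 19:10 → clear.
Panel Session: starts 18:30 before Demo Block ends 20:25, and ends 20:05 after Demo Block starts 19:10 → overlap.
Tutorial Session: starts 20:35 at or after Demo Block ends 20:25 → clear.
Demo Block overlaps Panel Session.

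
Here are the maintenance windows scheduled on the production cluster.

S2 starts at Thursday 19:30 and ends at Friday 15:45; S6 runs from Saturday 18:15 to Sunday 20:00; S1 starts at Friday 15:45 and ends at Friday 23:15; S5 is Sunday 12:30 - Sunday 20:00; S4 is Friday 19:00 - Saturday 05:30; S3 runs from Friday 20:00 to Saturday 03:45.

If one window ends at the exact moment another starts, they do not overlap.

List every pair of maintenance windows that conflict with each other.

S1 & S3, S1 & S4, S3 & S4, S5 & S6

Sorted by start: S2, S1, S4, S3, S6, S5.
S1 starts exactly when S2 ends (back-to-back, no overlap), so S2 has no further overlaps.
S4 starts before S1 ends → S1 and S4 overlap.
S3 starts before S1 ends → S1 and S3 overlap.
S6 starts after S1 ends, so S1 has no further overlaps.
S3 starts before S4 ends → S4 and S3 overlap.
S6 starts after S4 ends, so S4 has no further overlaps.
S6 starts after S3 ends, so S3 has no further overlaps.
S5 starts before S6 ends → S6 and S5 overlap.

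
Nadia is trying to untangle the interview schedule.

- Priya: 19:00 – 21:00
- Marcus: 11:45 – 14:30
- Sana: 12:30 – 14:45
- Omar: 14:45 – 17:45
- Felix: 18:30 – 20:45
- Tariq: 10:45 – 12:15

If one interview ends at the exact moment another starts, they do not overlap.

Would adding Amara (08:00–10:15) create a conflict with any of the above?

No — it doesn't clash with anything

Tariq: starts 10:45 at or after Amara ends 10:15 → clear.
Marcus: starts 11:45 at or after Amara ends 10:15 → clear.
Sana: starts 12:30 at or after Amara ends 10:15 → clear.
Omar: starts 14:45 at or after Amara ends 10:15 → clear.
Felix: starts 18:30 at or after Amara ends 10:15 → clear.
Priya: starts 19:00 at or after Amara ends 10:15 → clear.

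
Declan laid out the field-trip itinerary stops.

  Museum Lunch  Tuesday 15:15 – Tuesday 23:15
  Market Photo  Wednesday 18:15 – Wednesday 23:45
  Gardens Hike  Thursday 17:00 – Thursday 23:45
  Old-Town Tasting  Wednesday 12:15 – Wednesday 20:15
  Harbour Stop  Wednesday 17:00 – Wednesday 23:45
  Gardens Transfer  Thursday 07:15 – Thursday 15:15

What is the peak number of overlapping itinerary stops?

Walk through starts and ends in time order (an end at T is processed before a start at T):
Tuesday 15:15 start Museum Lunch → 1
Tuesday 23:15 end Museum Lunch → 0
Wednesday 12:15 start Old-Town Tasting → 1
Wednesday 17:00 start Harbour Stop → 2
Wednesday 18:15 start Market Photo → 3
Wednesday 20:15 end Old-Town Tasting → 2
Wednesday 23:45 end Harbour Stop → 1
Wednesday 23:45 end Market Photo → 0
Thursday 07:15 start Gardens Transfer → 1
Thursday 15:15 end Gardens Transfer → 0
Thursday 17:00 start Gardens Hike → 1
Thursday 23:45 end Gardens Hike → 0
Peak is 3, at Wednesday 18:15 (Harbour Stop, Market Photo, Old-Town Tasting).

3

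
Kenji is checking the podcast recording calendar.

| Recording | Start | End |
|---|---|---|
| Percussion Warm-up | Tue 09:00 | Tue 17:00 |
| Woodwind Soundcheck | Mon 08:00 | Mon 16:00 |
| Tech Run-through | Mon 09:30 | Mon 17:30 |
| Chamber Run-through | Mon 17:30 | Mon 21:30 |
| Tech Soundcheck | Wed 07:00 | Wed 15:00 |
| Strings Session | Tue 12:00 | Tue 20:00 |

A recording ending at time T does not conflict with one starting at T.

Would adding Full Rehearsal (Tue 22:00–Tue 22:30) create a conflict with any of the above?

No — it doesn't clash with anything

Woodwind Soundcheck: ends Mon 16:00 at or before Full Rehearsal starts Tue 22:00 → clear.
Tech Run-through: ends Mon 17:30 at or before Full Rehearsal starts Tue 22:00 → clear.
Chamber Run-through: ends Mon 21:30 at or before Full Rehearsal starts Tue 22:00 → clear.
Percussion Warm-up: ends Tue 17:00 at or before Full Rehearsal starts Tue 22:00 → clear.
Strings Session: ends Tue 20:00 at or before Full Rehearsal starts Tue 22:00 → clear.
Tech Soundcheck: starts Wed 07:00 at or after Full Rehearsal ends Tue 22:30 → clear.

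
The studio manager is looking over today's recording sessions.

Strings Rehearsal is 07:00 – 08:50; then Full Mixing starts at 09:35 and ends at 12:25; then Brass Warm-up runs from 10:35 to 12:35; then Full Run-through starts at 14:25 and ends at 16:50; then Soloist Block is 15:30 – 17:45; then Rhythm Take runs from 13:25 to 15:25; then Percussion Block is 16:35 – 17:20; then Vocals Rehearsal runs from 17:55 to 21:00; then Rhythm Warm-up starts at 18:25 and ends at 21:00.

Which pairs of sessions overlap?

Sorted by start: Strings Rehearsal, Full Mixing, Brass Warm-up, Rhythm Take, Full Run-through, Soloist Block, Percussion Block, Vocals Rehearsal, Rhythm Warm-up.
Full Mixing starts after Strings Rehearsal ends; Strings Rehearsal is clear from here.
Brass Warm-up starts before Full Mixing ends → Full Mixing and Brass Warm-up overlap.
Rhythm Take starts after Full Mixing ends; Full Mixing is clear from here.
Rhythm Take starts after Brass Warm-up ends; Brass Warm-up is clear from here.
Full Run-through starts before Rhythm Take ends → Rhythm Take and Full Run-through overlap.
Soloist Block starts after Rhythm Take ends; Rhythm Take is clear from here.
Soloist Block starts before Full Run-through ends → Full Run-through and Soloist Block overlap.
Percussion Block starts before Full Run-through ends → Full Run-through and Percussion Block overlap.
Vocals Rehearsal starts after Full Run-through ends; Full Run-through is clear from here.
Percussion Block starts before Soloist Block ends → Soloist Block and Percussion Block overlap.
Vocals Rehearsal starts after Soloist Block ends; Soloist Block is clear from here.
Vocals Rehearsal starts after Percussion Block ends; Percussion Block is clear from here.
Rhythm Warm-up starts before Vocals Rehearsal ends → Vocals Rehearsal and Rhythm Warm-up overlap.

Brass Warm-up & Full Mixing, Full Run-through & Percussion Block, Full Run-through & Rhythm Take, Full Run-through & Soloist Block, Percussion Block & Soloist Block, Rhythm Warm-up & Vocals Rehearsal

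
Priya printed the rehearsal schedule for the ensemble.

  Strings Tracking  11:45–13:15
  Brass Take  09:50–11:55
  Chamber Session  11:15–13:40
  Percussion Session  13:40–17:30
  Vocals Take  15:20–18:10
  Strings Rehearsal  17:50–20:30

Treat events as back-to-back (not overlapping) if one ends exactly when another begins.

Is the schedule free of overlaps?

No

Sorted by start: Brass Take, Chamber Session, Strings Tracking, Percussion Session, Vocals Take, Strings Rehearsal.
Chamber Session starts before Brass Take ends → Brass Take and Chamber Session overlap.
That's a conflict, so the schedule is not conflict-free.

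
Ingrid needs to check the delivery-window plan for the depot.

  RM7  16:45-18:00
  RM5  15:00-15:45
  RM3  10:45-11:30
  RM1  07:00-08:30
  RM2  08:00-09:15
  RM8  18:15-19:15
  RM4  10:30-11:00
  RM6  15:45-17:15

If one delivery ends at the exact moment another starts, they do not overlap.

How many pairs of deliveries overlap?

3

Sorted by start: RM1, RM2, RM4, RM3, RM5, RM6, RM7, RM8.
RM2 starts before RM1 ends → RM1 and RM2 overlap.
RM4 starts after RM1 ends — done with RM1.
RM4 starts after RM2 ends — done with RM2.
RM3 starts before RM4 ends → RM4 and RM3 overlap.
RM5 starts after RM4 ends — done with RM4.
RM5 starts after RM3 ends — done with RM3.
RM6 starts exactly when RM5 ends (back-to-back, no overlap) — done with RM5.
RM7 starts before RM6 ends → RM6 and RM7 overlap.
RM8 starts after RM6 ends.
RM8 starts after RM7 ends.
Overlapping pairs: RM1 & RM2, RM3 & RM4, RM6 & RM7 — 3 in total.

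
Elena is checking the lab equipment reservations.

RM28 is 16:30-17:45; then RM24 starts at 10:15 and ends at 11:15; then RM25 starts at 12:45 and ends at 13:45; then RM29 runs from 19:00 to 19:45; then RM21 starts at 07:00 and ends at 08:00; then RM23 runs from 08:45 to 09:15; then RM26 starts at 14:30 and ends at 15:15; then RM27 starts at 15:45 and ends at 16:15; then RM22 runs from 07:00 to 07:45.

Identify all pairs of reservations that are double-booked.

RM21 & RM22

Sorted by start: RM21, RM22, RM23, RM24, RM25, RM26, RM27, RM28, RM29.
RM22 starts before RM21 ends → RM21 and RM22 overlap.
RM23 starts after RM21 ends, so RM21 has no further overlaps.
RM23 starts after RM22 ends, so RM22 has no further overlaps.
RM24 starts after RM23 ends, so RM23 has no further overlaps.
RM25 starts after RM24 ends, so RM24 has no further overlaps.
RM26 starts after RM25 ends, so RM25 has no further overlaps.
RM27 starts after RM26 ends, so RM26 has no further overlaps.
RM28 starts after RM27 ends, so RM27 has no further overlaps.
RM29 starts after RM28 ends.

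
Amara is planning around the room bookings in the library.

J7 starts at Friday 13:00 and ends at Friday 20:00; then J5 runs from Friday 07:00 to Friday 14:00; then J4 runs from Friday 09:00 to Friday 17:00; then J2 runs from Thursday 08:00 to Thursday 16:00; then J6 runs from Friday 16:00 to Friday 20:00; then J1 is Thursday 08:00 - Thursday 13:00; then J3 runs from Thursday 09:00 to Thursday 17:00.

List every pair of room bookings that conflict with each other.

Two intervals overlap when each starts before the other ends.
Sorted by start: J1, J2, J3, J5, J4, J7, J6.
J2 starts before J1 ends → J1 and J2 overlap.
J3 starts before J1 ends → J1 and J3 overlap.
J5 starts after J1 ends; J1 is clear from here.
J3 starts before J2 ends → J2 and J3 overlap.
J5 starts after J2 ends; J2 is clear from here.
J5 starts after J3 ends; J3 is clear from here.
J4 starts before J5 ends → J5 and J4 overlap.
J7 starts before J5 ends → J5 and J7 overlap.
J6 starts after J5 ends.
J7 starts before J4 ends → J4 and J7 overlap.
J6 starts before J4 ends → J4 and J6 overlap.
J6 starts before J7 ends → J7 and J6 overlap.

J1 & J2, J1 & J3, J2 & J3, J4 & J5, J4 & J6, J4 & J7, J5 & J7, J6 & J7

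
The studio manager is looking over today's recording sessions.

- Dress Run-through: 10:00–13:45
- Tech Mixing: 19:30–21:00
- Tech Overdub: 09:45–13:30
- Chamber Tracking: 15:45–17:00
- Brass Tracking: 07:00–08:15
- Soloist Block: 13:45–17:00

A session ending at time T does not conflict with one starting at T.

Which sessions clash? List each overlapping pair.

Chamber Tracking & Soloist Block, Dress Run-through & Tech Overdub

Two intervals overlap when each starts before the other ends.
Sorted by start: Brass Tracking, Tech Overdub, Dress Run-through, Soloist Block, Chamber Tracking, Tech Mixing.
Tech Overdub starts after Brass Tracking ends, so nothing later overlaps Brass Tracking either.
Dress Run-through starts before Tech Overdub ends → Tech Overdub and Dress Run-through overlap.
Soloist Block starts after Tech Overdub ends, so nothing later overlaps Tech Overdub either.
Soloist Block starts exactly when Dress Run-through ends (back-to-back, no overlap), so nothing later overlaps Dress Run-through either.
Chamber Tracking starts before Soloist Block ends → Soloist Block and Chamber Tracking overlap.
Tech Mixing starts after Soloist Block ends.
Tech Mixing starts after Chamber Tracking ends.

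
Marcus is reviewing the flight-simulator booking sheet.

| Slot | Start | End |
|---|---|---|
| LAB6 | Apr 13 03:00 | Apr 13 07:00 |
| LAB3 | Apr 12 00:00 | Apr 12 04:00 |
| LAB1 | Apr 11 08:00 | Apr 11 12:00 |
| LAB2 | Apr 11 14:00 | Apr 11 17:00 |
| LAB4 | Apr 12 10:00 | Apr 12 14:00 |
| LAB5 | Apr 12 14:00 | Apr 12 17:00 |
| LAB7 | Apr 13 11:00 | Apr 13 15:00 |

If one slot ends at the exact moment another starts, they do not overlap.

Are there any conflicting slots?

Check each pair: they overlap iff neither finishes before the other starts.
Sorted by start: LAB1, LAB2, LAB3, LAB4, LAB5, LAB6, LAB7.
LAB2 starts after LAB1 ends; LAB1 is clear from here.
LAB3 starts after LAB2 ends; LAB2 is clear from here.
LAB4 starts after LAB3 ends; LAB3 is clear from here.
LAB5 starts exactly when LAB4 ends (back-to-back, no overlap); LAB4 is clear from here.
LAB6 starts after LAB5 ends; LAB5 is clear from here.
LAB7 starts after LAB6 ends.
Every pair is clear; the schedule has no overlaps.

No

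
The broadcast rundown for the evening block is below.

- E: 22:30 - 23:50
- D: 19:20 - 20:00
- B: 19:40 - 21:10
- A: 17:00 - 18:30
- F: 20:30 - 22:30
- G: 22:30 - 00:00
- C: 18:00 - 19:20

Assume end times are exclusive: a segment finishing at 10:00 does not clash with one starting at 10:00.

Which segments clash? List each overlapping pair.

A & C, B & D, B & F, E & G

Sorted by start: A, C, D, B, F, E, G.
C starts before A ends → A and C overlap.
D starts after A ends, so nothing later overlaps A either.
D starts exactly when C ends (back-to-back, no overlap), so nothing later overlaps C either.
B starts before D ends → D and B overlap.
F starts after D ends, so nothing later overlaps D either.
F starts before B ends → B and F overlap.
E starts after B ends, so nothing later overlaps B either.
E starts exactly when F ends (back-to-back, no overlap), so nothing later overlaps F either.
G starts before E ends → E and G overlap.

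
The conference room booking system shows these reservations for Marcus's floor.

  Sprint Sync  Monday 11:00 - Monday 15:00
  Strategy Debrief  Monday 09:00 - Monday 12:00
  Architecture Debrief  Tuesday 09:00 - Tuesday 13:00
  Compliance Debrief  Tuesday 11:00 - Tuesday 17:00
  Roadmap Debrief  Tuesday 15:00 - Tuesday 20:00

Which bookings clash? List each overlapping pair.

Architecture Debrief & Compliance Debrief, Compliance Debrief & Roadmap Debrief, Sprint Sync & Strategy Debrief

Check each pair: they overlap iff neither finishes before the other starts.
Sorted by start: Strategy Debrief, Sprint Sync, Architecture Debrief, Compliance Debrief, Roadmap Debrief.
Sprint Sync starts before Strategy Debrief ends → Strategy Debrief and Sprint Sync overlap.
Architecture Debrief starts after Strategy Debrief ends, so Strategy Debrief has no further overlaps.
Architecture Debrief starts after Sprint Sync ends, so Sprint Sync has no further overlaps.
Compliance Debrief starts before Architecture Debrief ends → Architecture Debrief and Compliance Debrief overlap.
Roadmap Debrief starts after Architecture Debrief ends.
Roadmap Debrief starts before Compliance Debrief ends → Compliance Debrief and Roadmap Debrief overlap.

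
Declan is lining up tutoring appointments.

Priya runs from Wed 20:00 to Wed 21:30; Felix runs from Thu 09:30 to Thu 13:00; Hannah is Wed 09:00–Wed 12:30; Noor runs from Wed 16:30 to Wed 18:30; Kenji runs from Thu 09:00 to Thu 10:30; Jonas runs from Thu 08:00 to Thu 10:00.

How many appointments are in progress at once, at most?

3

Sort all start/end points and keep a running count:
Wed 09:00 start Hannah → 1
Wed 12:30 end Hannah → 0
Wed 16:30 start Noor → 1
Wed 18:30 end Noor → 0
Wed 20:00 start Priya → 1
Wed 21:30 end Priya → 0
Thu 08:00 start Jonas → 1
Thu 09:00 start Kenji → 2
Thu 09:30 start Felix → 3
Thu 10:00 end Jonas → 2
Thu 10:30 end Kenji → 1
Thu 13:00 end Felix → 0
Peak is 3, at Thu 09:30 (Felix, Jonas, Kenji).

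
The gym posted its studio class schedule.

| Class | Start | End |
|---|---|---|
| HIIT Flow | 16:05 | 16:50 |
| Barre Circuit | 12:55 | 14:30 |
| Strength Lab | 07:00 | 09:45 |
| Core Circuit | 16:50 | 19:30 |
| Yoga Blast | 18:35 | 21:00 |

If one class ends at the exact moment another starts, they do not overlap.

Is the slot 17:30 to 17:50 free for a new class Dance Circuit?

Strength Lab: ends 09:45 at or before Dance Circuit starts 17:30 → clear.
Barre Circuit: ends 14:30 at or before Dance Circuit starts 17:30 → clear.
HIIT Flow: ends 16:50 at or before Dance Circuit starts 17:30 → clear.
Core Circuit: starts 16:50 before Dance Circuit ends 17:50, and ends 19:30 after Dance Circuit starts 17:30 → overlap.
Yoga Blast: starts 18:35 at or after Dance Circuit ends 17:50 → clear.
Dance Circuit overlaps Core Circuit.

No — it overlaps Core Circuit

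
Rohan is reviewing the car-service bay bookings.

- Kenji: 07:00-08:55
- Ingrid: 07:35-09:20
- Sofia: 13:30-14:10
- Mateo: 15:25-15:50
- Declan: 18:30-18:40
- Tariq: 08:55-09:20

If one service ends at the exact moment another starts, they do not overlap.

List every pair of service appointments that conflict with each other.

Ingrid & Kenji, Ingrid & Tariq

Check each pair: they overlap iff neither finishes before the other starts.
Sorted by start: Kenji, Ingrid, Tariq, Sofia, Mateo, Declan.
Ingrid starts before Kenji ends → Kenji and Ingrid overlap.
Tariq starts exactly when Kenji ends (back-to-back, no overlap), so nothing later overlaps Kenji either.
Tariq starts before Ingrid ends → Ingrid and Tariq overlap.
Sofia starts after Ingrid ends, so nothing later overlaps Ingrid either.
Sofia starts after Tariq ends, so nothing later overlaps Tariq either.
Mateo starts after Sofia ends, so nothing later overlaps Sofia either.
Declan starts after Mateo ends.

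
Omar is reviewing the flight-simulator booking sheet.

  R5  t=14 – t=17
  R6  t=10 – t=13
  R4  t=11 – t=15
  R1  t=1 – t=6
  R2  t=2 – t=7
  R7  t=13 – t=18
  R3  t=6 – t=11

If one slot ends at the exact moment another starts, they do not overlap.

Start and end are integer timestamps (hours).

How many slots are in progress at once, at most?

3

Walk through starts and ends in time order (an end at T is processed before a start at T):
t=1 start R1 → 1
t=2 start R2 → 2
t=6 end R1 → 1
t=6 start R3 → 2
t=7 end R2 → 1
t=10 start R6 → 2
t=11 end R3 → 1
t=11 start R4 → 2
t=13 end R6 → 1
t=13 start R7 → 2
t=14 start R5 → 3
t=15 end R4 → 2
t=17 end R5 → 1
t=18 end R7 → 0
Peak is 3, at t=14 (R4, R5, R7).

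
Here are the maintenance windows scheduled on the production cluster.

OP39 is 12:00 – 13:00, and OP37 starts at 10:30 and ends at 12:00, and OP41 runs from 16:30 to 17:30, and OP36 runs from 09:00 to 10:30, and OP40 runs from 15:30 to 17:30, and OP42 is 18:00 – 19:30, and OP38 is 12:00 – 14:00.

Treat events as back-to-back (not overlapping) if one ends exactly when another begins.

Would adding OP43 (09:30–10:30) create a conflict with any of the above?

Yes — it overlaps OP36

OP36: starts 09:00 before OP43 ends 10:30, and ends 10:30 after OP43 starts 09:30 → overlap.
OP37: starts 10:30 at or after OP43 ends 10:30 → clear.
OP38: starts 12:00 at or after OP43 ends 10:30 → clear.
OP39: starts 12:00 at or after OP43 ends 10:30 → clear.
OP40: starts 15:30 at or after OP43 ends 10:30 → clear.
OP41: starts 16:30 at or after OP43 ends 10:30 → clear.
OP42: starts 18:00 at or after OP43 ends 10:30 → clear.
OP43 overlaps OP36.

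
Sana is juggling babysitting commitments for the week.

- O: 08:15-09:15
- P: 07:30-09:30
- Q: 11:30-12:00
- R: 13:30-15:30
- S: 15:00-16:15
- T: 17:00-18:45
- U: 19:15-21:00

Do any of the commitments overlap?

Yes

Sorted by start: P, O, Q, R, S, T, U.
O starts before P ends → P and O overlap.
That's a conflict, so the schedule is not conflict-free.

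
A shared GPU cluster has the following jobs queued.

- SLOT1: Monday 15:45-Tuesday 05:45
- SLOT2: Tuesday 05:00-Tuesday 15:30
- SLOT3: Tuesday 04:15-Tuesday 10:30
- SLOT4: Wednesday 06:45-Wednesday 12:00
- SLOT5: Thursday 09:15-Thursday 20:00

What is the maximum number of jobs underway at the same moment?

3

Sort all start/end points and keep a running count:
Monday 15:45 start SLOT1 → 1
Tuesday 04:15 start SLOT3 → 2
Tuesday 05:00 start SLOT2 → 3
Tuesday 05:45 end SLOT1 → 2
Tuesday 10:30 end SLOT3 → 1
Tuesday 15:30 end SLOT2 → 0
Wednesday 06:45 start SLOT4 → 1
Wednesday 12:00 end SLOT4 → 0
Thursday 09:15 start SLOT5 → 1
Thursday 20:00 end SLOT5 → 0
Peak is 3, at Tuesday 05:00 (SLOT1, SLOT2, SLOT3).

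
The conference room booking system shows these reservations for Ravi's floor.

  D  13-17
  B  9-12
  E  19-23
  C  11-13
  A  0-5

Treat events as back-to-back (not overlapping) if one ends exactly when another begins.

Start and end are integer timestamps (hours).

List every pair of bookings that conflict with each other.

Two intervals overlap when each starts before the other ends.
Sorted by start: A, B, C, D, E.
B starts after A ends, so nothing later overlaps A either.
C starts before B ends → B and C overlap.
D starts after B ends, so nothing later overlaps B either.
D starts exactly when C ends (back-to-back, no overlap), so nothing later overlaps C either.
E starts after D ends.

B & C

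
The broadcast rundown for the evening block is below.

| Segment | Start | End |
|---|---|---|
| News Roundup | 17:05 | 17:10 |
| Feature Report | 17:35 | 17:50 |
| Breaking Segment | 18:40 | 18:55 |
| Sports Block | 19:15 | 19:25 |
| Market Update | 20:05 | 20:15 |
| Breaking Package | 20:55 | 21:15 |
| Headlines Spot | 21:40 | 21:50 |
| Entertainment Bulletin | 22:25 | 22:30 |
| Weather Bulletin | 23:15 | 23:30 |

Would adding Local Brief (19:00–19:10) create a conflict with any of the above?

No — it doesn't clash with anything

News Roundup: ends 17:10 at or before Local Brief starts 19:00 → clear.
Feature Report: ends 17:50 at or before Local Brief starts 19:00 → clear.
Breaking Segment: ends 18:55 at or before Local Brief starts 19:00 → clear.
Sports Block: starts 19:15 at or after Local Brief ends 19:10 → clear.
Market Update: starts 20:05 at or after Local Brief ends 19:10 → clear.
Breaking Package: starts 20:55 at or after Local Brief ends 19:10 → clear.
Headlines Spot: starts 21:40 at or after Local Brief ends 19:10 → clear.
Entertainment Bulletin: starts 22:25 at or after Local Brief ends 19:10 → clear.
Weather Bulletin: starts 23:15 at or after Local Brief ends 19:10 → clear.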